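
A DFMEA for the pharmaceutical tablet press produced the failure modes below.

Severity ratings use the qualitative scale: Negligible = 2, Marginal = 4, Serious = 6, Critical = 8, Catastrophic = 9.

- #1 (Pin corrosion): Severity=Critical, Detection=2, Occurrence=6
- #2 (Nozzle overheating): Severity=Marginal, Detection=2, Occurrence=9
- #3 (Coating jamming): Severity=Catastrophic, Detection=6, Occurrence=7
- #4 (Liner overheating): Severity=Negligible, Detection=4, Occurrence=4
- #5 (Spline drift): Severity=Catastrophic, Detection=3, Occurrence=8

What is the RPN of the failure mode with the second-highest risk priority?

RPN = Severity × Occurrence × Detection:
  #1: 8 × 6 × 2 = 96
  #2: 4 × 9 × 2 = 72
  #3: 9 × 7 × 6 = 378
  #4: 2 × 4 × 4 = 32
  #5: 9 × 8 × 3 = 216
Sorted descending: 378, 216, 96, 72, 32.
The second-highest RPN is 216 (#5).

216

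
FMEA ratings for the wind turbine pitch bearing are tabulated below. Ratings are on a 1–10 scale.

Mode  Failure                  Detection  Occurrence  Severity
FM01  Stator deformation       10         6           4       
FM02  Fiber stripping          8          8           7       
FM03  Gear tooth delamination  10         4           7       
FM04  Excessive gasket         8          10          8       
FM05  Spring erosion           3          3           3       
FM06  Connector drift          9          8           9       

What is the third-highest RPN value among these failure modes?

RPN = Severity × Occurrence × Detection:
  FM01: 4 × 6 × 10 = 240
  FM02: 7 × 8 × 8 = 448
  FM03: 7 × 4 × 10 = 280
  FM04: 8 × 10 × 8 = 640
  FM05: 3 × 3 × 3 = 27
  FM06: 9 × 8 × 9 = 648
Sorted descending: 648, 640, 448, 280, 240, 27.
The third-highest RPN is 448 (FM02).

448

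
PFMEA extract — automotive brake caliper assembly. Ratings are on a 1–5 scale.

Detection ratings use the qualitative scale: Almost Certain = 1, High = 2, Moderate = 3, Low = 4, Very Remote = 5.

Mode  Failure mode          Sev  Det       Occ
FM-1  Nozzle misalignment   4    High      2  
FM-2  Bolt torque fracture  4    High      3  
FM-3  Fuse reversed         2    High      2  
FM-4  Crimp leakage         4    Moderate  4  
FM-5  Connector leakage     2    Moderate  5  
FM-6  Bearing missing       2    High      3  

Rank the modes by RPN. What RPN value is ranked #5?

12

RPN = Severity × Occurrence × Detection:
  FM-1: 4 × 2 × 2 = 16
  FM-2: 4 × 3 × 2 = 24
  FM-3: 2 × 2 × 2 = 8
  FM-4: 4 × 4 × 3 = 48
  FM-5: 2 × 5 × 3 = 30
  FM-6: 2 × 3 × 2 = 12
Sorted descending: 48, 30, 24, 16, 12, 8.
The fifth-highest RPN is 12 (FM-6).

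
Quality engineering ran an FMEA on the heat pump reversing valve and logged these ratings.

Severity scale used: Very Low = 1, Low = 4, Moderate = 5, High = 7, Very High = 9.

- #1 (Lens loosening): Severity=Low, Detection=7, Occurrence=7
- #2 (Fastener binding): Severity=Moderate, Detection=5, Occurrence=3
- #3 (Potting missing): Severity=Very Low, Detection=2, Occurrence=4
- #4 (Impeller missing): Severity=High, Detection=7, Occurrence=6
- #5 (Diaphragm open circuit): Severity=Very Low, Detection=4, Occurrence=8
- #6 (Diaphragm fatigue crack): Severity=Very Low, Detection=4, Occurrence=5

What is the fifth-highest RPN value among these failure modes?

RPN = Severity × Occurrence × Detection:
  #1: 4 × 7 × 7 = 196
  #2: 5 × 3 × 5 = 75
  #3: 1 × 4 × 2 = 8
  #4: 7 × 6 × 7 = 294
  #5: 1 × 8 × 4 = 32
  #6: 1 × 5 × 4 = 20
Sorted descending: 294, 196, 75, 32, 20, 8.
The fifth-highest RPN is 20 (#6).

20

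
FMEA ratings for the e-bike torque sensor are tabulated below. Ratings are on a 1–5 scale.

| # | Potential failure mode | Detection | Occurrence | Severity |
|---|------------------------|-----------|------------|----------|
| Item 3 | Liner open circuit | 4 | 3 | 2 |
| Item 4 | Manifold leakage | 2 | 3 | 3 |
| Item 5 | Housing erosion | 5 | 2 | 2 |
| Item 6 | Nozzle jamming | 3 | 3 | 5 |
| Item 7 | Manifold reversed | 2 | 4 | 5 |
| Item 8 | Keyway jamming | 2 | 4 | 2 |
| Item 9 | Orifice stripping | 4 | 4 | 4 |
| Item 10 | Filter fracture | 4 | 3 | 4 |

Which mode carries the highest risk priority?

RPN = Severity × Occurrence × Detection:
  Item 3: 2 × 3 × 4 = 24
  Item 4: 3 × 3 × 2 = 18
  Item 5: 2 × 2 × 5 = 20
  Item 6: 5 × 3 × 3 = 45
  Item 7: 5 × 4 × 2 = 40
  Item 8: 2 × 4 × 2 = 16
  Item 9: 4 × 4 × 4 = 64
  Item 10: 4 × 3 × 4 = 48
Highest RPN is 64 → Item 9.

Item 9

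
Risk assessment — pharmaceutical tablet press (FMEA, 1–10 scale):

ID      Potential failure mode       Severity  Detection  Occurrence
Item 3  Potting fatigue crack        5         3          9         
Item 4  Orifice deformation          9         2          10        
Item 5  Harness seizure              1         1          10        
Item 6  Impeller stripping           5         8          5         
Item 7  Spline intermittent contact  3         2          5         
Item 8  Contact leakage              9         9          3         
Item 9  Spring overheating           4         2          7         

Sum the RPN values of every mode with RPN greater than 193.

RPN = Severity × Occurrence × Detection:
  Item 3: 5 × 9 × 3 = 135
  Item 4: 9 × 10 × 2 = 180
  Item 5: 1 × 10 × 1 = 10
  Item 6: 5 × 5 × 8 = 200
  Item 7: 3 × 5 × 2 = 30
  Item 8: 9 × 3 × 9 = 243
  Item 9: 4 × 7 × 2 = 56
RPN > 193: Item 6 (200), Item 8 (243).
Sum: 200 + 243 = 443.

443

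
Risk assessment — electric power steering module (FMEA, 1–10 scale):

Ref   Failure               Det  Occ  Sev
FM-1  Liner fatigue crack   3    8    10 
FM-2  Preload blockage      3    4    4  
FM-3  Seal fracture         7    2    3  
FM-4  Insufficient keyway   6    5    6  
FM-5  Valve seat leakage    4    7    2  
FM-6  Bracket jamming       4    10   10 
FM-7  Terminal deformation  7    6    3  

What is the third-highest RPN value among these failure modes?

RPN = Severity × Occurrence × Detection:
  FM-1: 10 × 8 × 3 = 240
  FM-2: 4 × 4 × 3 = 48
  FM-3: 3 × 2 × 7 = 42
  FM-4: 6 × 5 × 6 = 180
  FM-5: 2 × 7 × 4 = 56
  FM-6: 10 × 10 × 4 = 400
  FM-7: 3 × 6 × 7 = 126
Sorted descending: 400, 240, 180, 126, 56, 48, 42.
The third-highest RPN is 180 (FM-4).

180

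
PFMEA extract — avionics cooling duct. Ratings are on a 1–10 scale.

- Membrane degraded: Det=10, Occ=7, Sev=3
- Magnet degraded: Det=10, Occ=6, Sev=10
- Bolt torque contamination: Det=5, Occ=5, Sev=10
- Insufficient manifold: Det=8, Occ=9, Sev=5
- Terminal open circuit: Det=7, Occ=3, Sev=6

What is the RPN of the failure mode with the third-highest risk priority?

RPN = Severity × Occurrence × Detection:
  Membrane degraded: 3 × 7 × 10 = 210
  Magnet degraded: 10 × 6 × 10 = 600
  Bolt torque contamination: 10 × 5 × 5 = 250
  Insufficient manifold: 5 × 9 × 8 = 360
  Terminal open circuit: 6 × 3 × 7 = 126
Sorted descending: 600, 360, 250, 210, 126.
The third-highest RPN is 250 (Bolt torque contamination).

250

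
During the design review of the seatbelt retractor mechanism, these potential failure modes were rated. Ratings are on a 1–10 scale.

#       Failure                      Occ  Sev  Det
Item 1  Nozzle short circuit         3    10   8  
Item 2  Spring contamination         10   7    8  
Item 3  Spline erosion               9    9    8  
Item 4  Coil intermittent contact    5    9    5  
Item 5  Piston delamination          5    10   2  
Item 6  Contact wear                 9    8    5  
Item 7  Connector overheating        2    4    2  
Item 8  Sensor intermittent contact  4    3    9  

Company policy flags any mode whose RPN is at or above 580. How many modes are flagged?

1

RPN = Severity × Occurrence × Detection:
  Item 1: 10 × 3 × 8 = 240
  Item 2: 7 × 10 × 8 = 560
  Item 3: 9 × 9 × 8 = 648
  Item 4: 9 × 5 × 5 = 225
  Item 5: 10 × 5 × 2 = 100
  Item 6: 8 × 9 × 5 = 360
  Item 7: 4 × 2 × 2 = 16
  Item 8: 3 × 4 × 9 = 108
Modes with RPN ≥ 580: Item 3 (648) → 1.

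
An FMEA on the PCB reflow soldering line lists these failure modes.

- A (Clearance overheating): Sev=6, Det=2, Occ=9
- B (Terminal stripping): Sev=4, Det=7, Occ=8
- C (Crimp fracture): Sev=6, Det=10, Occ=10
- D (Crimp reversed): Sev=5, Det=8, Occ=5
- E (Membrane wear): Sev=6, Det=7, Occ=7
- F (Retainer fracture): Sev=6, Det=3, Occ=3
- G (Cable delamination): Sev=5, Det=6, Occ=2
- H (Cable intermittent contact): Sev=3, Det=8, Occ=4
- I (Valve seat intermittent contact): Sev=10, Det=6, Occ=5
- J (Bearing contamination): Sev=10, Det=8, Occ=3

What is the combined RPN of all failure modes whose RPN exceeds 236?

RPN = Severity × Occurrence × Detection:
  A: 6 × 9 × 2 = 108
  B: 4 × 8 × 7 = 224
  C: 6 × 10 × 10 = 600
  D: 5 × 5 × 8 = 200
  E: 6 × 7 × 7 = 294
  F: 6 × 3 × 3 = 54
  G: 5 × 2 × 6 = 60
  H: 3 × 4 × 8 = 96
  I: 10 × 5 × 6 = 300
  J: 10 × 3 × 8 = 240
RPN > 236: C (600), E (294), I (300), J (240).
Sum: 600 + 294 + 300 + 240 = 1434.

1434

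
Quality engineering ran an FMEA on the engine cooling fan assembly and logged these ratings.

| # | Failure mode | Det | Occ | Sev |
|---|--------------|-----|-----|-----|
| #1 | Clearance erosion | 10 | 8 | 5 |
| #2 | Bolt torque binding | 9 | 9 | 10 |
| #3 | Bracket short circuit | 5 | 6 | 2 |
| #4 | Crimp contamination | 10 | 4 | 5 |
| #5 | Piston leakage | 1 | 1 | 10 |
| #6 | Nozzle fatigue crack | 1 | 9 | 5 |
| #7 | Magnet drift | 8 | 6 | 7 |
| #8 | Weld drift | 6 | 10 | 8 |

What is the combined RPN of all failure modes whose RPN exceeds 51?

2286

RPN = Severity × Occurrence × Detection:
  #1: 5 × 8 × 10 = 400
  #2: 10 × 9 × 9 = 810
  #3: 2 × 6 × 5 = 60
  #4: 5 × 4 × 10 = 200
  #5: 10 × 1 × 1 = 10
  #6: 5 × 9 × 1 = 45
  #7: 7 × 6 × 8 = 336
  #8: 8 × 10 × 6 = 480
RPN > 51: #1 (400), #2 (810), #3 (60), #4 (200), #7 (336), #8 (480).
Sum: 400 + 810 + 60 + 200 + 336 + 480 = 2286.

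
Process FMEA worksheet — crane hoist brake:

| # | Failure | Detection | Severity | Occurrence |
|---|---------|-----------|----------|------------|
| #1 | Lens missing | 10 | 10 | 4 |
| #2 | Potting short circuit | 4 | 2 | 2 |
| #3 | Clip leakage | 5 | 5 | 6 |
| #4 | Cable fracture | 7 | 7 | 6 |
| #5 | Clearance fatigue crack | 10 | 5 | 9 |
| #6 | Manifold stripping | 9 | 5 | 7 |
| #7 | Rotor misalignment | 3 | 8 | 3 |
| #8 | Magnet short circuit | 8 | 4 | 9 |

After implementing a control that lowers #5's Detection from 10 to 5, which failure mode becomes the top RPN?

RPN = Severity × Occurrence × Detection:
  #1: 10 × 4 × 10 = 400
  #2: 2 × 2 × 4 = 16
  #3: 5 × 6 × 5 = 150
  #4: 7 × 6 × 7 = 294
  #5: 5 × 9 × 10 = 450
  #6: 5 × 7 × 9 = 315
  #7: 8 × 3 × 3 = 72
  #8: 4 × 9 × 8 = 288
After action: #5 → 5 × 9 × 5 = 225.
Revised RPNs: #1=400, #6=315, #4=294, #8=288, #5=225, #3=150, #7=72, #2=16.
Highest is now #1 (400).

#1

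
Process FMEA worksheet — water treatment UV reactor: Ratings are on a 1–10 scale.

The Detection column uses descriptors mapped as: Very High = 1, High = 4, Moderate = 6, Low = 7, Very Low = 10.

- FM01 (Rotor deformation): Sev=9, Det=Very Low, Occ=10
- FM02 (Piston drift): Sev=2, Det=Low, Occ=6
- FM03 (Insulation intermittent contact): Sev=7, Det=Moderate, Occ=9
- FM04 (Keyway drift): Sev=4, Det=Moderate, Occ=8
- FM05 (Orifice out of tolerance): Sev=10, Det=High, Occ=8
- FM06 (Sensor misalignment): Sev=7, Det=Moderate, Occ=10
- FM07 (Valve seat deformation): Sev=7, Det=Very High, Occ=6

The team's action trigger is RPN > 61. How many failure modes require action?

6

RPN = Severity × Occurrence × Detection:
  FM01: 9 × 10 × 10 = 900
  FM02: 2 × 6 × 7 = 84
  FM03: 7 × 9 × 6 = 378
  FM04: 4 × 8 × 6 = 192
  FM05: 10 × 8 × 4 = 320
  FM06: 7 × 10 × 6 = 420
  FM07: 7 × 6 × 1 = 42
Modes with RPN > 61: FM01 (900), FM02 (84), FM03 (378), FM04 (192), FM05 (320), FM06 (420) → 6.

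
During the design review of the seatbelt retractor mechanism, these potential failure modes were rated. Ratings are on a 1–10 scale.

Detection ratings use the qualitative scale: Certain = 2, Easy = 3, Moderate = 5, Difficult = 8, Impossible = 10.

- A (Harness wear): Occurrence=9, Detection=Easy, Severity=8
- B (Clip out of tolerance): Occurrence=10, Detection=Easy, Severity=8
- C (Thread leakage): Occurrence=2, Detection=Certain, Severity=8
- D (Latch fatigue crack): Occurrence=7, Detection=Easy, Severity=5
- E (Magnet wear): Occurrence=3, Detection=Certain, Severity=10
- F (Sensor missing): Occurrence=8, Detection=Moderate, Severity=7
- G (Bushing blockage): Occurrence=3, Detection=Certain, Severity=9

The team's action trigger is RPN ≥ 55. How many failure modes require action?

5

RPN = Severity × Occurrence × Detection:
  A: 8 × 9 × 3 = 216
  B: 8 × 10 × 3 = 240
  C: 8 × 2 × 2 = 32
  D: 5 × 7 × 3 = 105
  E: 10 × 3 × 2 = 60
  F: 7 × 8 × 5 = 280
  G: 9 × 3 × 2 = 54
Modes with RPN ≥ 55: A (216), B (240), D (105), E (60), F (280) → 5.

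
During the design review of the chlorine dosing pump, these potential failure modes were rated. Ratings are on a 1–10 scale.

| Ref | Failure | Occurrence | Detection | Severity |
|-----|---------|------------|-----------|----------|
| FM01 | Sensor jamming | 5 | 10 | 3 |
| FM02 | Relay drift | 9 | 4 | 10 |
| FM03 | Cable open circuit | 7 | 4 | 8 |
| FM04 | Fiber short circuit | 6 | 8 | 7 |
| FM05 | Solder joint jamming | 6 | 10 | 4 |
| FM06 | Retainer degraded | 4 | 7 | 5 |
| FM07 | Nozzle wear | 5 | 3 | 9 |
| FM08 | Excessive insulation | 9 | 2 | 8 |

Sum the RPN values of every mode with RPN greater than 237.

936

RPN = Severity × Occurrence × Detection:
  FM01: 3 × 5 × 10 = 150
  FM02: 10 × 9 × 4 = 360
  FM03: 8 × 7 × 4 = 224
  FM04: 7 × 6 × 8 = 336
  FM05: 4 × 6 × 10 = 240
  FM06: 5 × 4 × 7 = 140
  FM07: 9 × 5 × 3 = 135
  FM08: 8 × 9 × 2 = 144
RPN > 237: FM02 (360), FM04 (336), FM05 (240).
Sum: 360 + 336 + 240 = 936.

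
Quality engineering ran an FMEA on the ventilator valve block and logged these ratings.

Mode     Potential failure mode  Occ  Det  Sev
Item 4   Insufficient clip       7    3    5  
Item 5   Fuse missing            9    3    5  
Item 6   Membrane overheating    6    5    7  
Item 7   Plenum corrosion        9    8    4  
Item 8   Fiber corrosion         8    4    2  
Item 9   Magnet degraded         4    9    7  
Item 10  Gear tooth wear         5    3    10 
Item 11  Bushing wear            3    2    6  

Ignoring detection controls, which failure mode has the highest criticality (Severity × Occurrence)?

Item 10

Criticality = Severity × Occurrence:
  Item 4: 5 × 7 = 35
  Item 5: 5 × 9 = 45
  Item 6: 7 × 6 = 42
  Item 7: 4 × 9 = 36
  Item 8: 2 × 8 = 16
  Item 9: 7 × 4 = 28
  Item 10: 10 × 5 = 50
  Item 11: 6 × 3 = 18
Highest criticality is 50 → Item 10.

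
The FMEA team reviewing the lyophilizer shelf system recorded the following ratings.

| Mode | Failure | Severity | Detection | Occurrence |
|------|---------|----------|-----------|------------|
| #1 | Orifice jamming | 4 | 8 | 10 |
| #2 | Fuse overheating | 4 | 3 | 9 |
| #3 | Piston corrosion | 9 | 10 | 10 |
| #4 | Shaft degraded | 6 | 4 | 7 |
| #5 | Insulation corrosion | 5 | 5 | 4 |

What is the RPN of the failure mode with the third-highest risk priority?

RPN = Severity × Occurrence × Detection:
  #1: 4 × 10 × 8 = 320
  #2: 4 × 9 × 3 = 108
  #3: 9 × 10 × 10 = 900
  #4: 6 × 7 × 4 = 168
  #5: 5 × 4 × 5 = 100
Sorted descending: 900, 320, 168, 108, 100.
The third-highest RPN is 168 (#4).

168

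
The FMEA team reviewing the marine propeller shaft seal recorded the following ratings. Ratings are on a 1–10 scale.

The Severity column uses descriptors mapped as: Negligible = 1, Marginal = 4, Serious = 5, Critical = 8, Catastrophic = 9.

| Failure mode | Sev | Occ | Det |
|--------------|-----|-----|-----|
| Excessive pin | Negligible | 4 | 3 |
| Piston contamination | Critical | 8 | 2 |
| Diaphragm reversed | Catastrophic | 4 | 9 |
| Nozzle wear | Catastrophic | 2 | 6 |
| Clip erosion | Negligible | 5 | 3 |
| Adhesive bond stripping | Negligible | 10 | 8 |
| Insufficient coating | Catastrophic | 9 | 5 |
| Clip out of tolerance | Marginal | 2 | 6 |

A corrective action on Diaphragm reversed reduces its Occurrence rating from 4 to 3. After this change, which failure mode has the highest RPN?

RPN = Severity × Occurrence × Detection:
  Excessive pin: 1 × 4 × 3 = 12
  Piston contamination: 8 × 8 × 2 = 128
  Diaphragm reversed: 9 × 4 × 9 = 324
  Nozzle wear: 9 × 2 × 6 = 108
  Clip erosion: 1 × 5 × 3 = 15
  Adhesive bond stripping: 1 × 10 × 8 = 80
  Insufficient coating: 9 × 9 × 5 = 405
  Clip out of tolerance: 4 × 2 × 6 = 48
After action: Diaphragm reversed → 9 × 3 × 9 = 243.
Revised RPNs: Insufficient coating=405, Diaphragm reversed=243, Piston contamination=128, Nozzle wear=108, Adhesive bond stripping=80, Clip out of tolerance=48, Clip erosion=15, Excessive pin=12.
Highest is now Insufficient coating (405).

Insufficient coating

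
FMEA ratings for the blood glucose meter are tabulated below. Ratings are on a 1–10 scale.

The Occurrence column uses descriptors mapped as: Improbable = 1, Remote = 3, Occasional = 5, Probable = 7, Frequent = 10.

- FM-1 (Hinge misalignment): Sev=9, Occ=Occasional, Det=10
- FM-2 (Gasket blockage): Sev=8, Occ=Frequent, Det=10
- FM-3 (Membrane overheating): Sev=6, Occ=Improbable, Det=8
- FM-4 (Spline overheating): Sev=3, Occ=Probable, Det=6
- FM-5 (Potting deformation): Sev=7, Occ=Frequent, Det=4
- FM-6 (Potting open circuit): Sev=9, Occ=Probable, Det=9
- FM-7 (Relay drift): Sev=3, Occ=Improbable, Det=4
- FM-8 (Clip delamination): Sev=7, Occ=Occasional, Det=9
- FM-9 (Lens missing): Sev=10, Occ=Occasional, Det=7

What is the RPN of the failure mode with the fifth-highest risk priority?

315

RPN = Severity × Occurrence × Detection:
  FM-1: 9 × 5 × 10 = 450
  FM-2: 8 × 10 × 10 = 800
  FM-3: 6 × 1 × 8 = 48
  FM-4: 3 × 7 × 6 = 126
  FM-5: 7 × 10 × 4 = 280
  FM-6: 9 × 7 × 9 = 567
  FM-7: 3 × 1 × 4 = 12
  FM-8: 7 × 5 × 9 = 315
  FM-9: 10 × 5 × 7 = 350
Sorted descending: 800, 567, 450, 350, 315, 280, 126, 48, 12.
The fifth-highest RPN is 315 (FM-8).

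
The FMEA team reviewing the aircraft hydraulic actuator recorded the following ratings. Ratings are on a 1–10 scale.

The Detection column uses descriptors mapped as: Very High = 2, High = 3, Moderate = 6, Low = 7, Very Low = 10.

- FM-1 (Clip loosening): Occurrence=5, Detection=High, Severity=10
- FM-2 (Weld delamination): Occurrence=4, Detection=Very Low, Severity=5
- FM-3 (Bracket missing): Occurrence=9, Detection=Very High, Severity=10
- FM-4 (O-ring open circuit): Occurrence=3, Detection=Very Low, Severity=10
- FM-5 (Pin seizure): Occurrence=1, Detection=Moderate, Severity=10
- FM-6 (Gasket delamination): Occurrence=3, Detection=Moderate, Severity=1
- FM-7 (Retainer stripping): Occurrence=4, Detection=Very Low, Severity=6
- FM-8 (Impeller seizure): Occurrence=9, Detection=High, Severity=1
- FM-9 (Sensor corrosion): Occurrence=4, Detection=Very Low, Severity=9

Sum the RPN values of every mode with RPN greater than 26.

1517

RPN = Severity × Occurrence × Detection:
  FM-1: 10 × 5 × 3 = 150
  FM-2: 5 × 4 × 10 = 200
  FM-3: 10 × 9 × 2 = 180
  FM-4: 10 × 3 × 10 = 300
  FM-5: 10 × 1 × 6 = 60
  FM-6: 1 × 3 × 6 = 18
  FM-7: 6 × 4 × 10 = 240
  FM-8: 1 × 9 × 3 = 27
  FM-9: 9 × 4 × 10 = 360
RPN > 26: FM-1 (150), FM-2 (200), FM-3 (180), FM-4 (300), FM-5 (60), FM-7 (240), FM-8 (27), FM-9 (360).
Sum: 150 + 200 + 180 + 300 + 60 + 240 + 27 + 360 = 1517.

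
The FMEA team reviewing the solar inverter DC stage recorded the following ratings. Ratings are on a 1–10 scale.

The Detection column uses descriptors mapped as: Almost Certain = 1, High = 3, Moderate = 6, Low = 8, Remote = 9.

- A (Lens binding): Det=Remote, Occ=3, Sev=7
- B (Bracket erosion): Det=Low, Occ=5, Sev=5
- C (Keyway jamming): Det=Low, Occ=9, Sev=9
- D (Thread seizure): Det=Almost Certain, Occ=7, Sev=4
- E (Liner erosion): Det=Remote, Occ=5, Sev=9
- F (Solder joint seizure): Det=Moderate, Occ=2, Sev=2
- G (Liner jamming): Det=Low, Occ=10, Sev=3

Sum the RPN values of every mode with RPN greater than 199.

1493

RPN = Severity × Occurrence × Detection:
  A: 7 × 3 × 9 = 189
  B: 5 × 5 × 8 = 200
  C: 9 × 9 × 8 = 648
  D: 4 × 7 × 1 = 28
  E: 9 × 5 × 9 = 405
  F: 2 × 2 × 6 = 24
  G: 3 × 10 × 8 = 240
RPN > 199: B (200), C (648), E (405), G (240).
Sum: 200 + 648 + 405 + 240 = 1493.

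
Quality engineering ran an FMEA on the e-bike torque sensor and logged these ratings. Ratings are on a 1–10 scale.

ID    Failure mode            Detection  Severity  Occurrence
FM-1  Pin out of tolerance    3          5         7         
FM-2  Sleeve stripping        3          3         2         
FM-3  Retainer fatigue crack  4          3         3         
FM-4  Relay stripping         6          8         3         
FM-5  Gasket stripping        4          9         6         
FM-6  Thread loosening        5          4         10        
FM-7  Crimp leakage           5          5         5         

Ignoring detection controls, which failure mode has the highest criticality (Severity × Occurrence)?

Criticality = Severity × Occurrence:
  FM-1: 5 × 7 = 35
  FM-2: 3 × 2 = 6
  FM-3: 3 × 3 = 9
  FM-4: 8 × 3 = 24
  FM-5: 9 × 6 = 54
  FM-6: 4 × 10 = 40
  FM-7: 5 × 5 = 25
Highest criticality is 54 → FM-5.

FM-5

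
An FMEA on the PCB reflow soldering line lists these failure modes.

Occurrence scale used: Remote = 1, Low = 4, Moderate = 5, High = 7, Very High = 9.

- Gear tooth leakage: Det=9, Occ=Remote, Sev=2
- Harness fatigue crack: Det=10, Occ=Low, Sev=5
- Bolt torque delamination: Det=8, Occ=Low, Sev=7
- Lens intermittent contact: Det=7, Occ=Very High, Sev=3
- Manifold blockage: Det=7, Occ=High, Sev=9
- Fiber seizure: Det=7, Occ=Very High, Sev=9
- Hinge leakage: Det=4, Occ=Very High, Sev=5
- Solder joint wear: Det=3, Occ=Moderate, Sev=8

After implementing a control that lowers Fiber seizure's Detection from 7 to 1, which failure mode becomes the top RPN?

RPN = Severity × Occurrence × Detection:
  Gear tooth leakage: 2 × 1 × 9 = 18
  Harness fatigue crack: 5 × 4 × 10 = 200
  Bolt torque delamination: 7 × 4 × 8 = 224
  Lens intermittent contact: 3 × 9 × 7 = 189
  Manifold blockage: 9 × 7 × 7 = 441
  Fiber seizure: 9 × 9 × 7 = 567
  Hinge leakage: 5 × 9 × 4 = 180
  Solder joint wear: 8 × 5 × 3 = 120
After action: Fiber seizure → 9 × 9 × 1 = 81.
Revised RPNs: Manifold blockage=441, Bolt torque delamination=224, Harness fatigue crack=200, Lens intermittent contact=189, Hinge leakage=180, Solder joint wear=120, Fiber seizure=81, Gear tooth leakage=18.
Highest is now Manifold blockage (441).

Manifold blockage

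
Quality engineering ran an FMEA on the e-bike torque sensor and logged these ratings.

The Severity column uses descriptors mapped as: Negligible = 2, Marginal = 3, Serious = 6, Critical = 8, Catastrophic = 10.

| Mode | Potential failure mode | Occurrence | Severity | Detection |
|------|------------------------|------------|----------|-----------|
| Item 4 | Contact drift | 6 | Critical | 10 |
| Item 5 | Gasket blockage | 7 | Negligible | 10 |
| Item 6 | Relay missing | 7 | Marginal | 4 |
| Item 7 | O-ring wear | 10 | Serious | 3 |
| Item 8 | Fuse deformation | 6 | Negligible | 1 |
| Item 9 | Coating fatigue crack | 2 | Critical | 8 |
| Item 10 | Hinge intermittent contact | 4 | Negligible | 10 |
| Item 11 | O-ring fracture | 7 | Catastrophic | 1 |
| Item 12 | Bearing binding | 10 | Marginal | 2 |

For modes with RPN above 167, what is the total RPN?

RPN = Severity × Occurrence × Detection:
  Item 4: 8 × 6 × 10 = 480
  Item 5: 2 × 7 × 10 = 140
  Item 6: 3 × 7 × 4 = 84
  Item 7: 6 × 10 × 3 = 180
  Item 8: 2 × 6 × 1 = 12
  Item 9: 8 × 2 × 8 = 128
  Item 10: 2 × 4 × 10 = 80
  Item 11: 10 × 7 × 1 = 70
  Item 12: 3 × 10 × 2 = 60
RPN > 167: Item 4 (480), Item 7 (180).
Sum: 480 + 180 = 660.

660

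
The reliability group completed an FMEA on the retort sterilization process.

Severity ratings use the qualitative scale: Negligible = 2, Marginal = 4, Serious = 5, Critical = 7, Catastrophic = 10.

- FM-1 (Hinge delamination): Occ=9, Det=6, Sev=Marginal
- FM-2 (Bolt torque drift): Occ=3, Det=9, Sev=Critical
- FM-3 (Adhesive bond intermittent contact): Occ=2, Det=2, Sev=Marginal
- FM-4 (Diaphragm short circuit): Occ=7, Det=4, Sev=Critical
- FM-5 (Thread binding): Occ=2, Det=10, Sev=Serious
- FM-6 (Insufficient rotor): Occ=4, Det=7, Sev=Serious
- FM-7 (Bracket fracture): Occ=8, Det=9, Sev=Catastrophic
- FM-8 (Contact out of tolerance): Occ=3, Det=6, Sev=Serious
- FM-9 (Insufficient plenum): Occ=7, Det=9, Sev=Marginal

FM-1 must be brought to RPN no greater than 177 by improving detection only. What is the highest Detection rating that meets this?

FM-1: S=4, O=9, D=6 → current RPN = 216.
Fixed product = 36. Need 36 × D ≤ 177, so D ≤ 177/36 = 4.92.
Maximum integer Detection rating = 4 (gives RPN 144; D=5 would give 180 > 177).

4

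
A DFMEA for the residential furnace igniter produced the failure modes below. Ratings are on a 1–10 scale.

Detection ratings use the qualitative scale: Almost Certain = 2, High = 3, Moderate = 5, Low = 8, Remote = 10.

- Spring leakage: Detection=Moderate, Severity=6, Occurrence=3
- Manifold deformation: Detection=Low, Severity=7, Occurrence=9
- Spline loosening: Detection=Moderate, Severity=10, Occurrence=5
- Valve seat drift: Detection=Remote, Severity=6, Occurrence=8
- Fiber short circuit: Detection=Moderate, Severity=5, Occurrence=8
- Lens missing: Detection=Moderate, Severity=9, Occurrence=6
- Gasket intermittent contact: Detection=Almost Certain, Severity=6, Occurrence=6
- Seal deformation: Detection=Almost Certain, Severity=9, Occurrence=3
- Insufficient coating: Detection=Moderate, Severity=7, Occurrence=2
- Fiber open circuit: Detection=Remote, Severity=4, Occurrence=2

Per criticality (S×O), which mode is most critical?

Manifold deformation

Criticality = Severity × Occurrence:
  Spring leakage: 6 × 3 = 18
  Manifold deformation: 7 × 9 = 63
  Spline loosening: 10 × 5 = 50
  Valve seat drift: 6 × 8 = 48
  Fiber short circuit: 5 × 8 = 40
  Lens missing: 9 × 6 = 54
  Gasket intermittent contact: 6 × 6 = 36
  Seal deformation: 9 × 3 = 27
  Insufficient coating: 7 × 2 = 14
  Fiber open circuit: 4 × 2 = 8
Highest criticality is 63 → Manifold deformation.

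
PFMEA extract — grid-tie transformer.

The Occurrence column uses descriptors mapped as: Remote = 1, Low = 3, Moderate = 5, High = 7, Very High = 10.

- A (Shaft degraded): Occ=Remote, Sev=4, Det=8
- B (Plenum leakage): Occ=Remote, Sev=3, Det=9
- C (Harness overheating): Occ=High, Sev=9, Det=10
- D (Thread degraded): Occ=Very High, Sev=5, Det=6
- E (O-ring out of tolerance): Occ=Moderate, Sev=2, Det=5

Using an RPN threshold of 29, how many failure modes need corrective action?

RPN = Severity × Occurrence × Detection:
  A: 4 × 1 × 8 = 32
  B: 3 × 1 × 9 = 27
  C: 9 × 7 × 10 = 630
  D: 5 × 10 × 6 = 300
  E: 2 × 5 × 5 = 50
Modes with RPN ≥ 29: A (32), C (630), D (300), E (50) → 4.

4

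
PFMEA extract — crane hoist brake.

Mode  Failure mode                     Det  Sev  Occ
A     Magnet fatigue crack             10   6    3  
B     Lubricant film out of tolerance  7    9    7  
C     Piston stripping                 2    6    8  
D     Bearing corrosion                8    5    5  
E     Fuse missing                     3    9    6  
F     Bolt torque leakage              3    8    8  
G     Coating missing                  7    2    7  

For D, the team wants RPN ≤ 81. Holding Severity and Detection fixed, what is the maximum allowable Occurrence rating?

2

D: S=5, O=5, D=8 → current RPN = 200.
Fixed product = 40. Need 40 × O ≤ 81, so O ≤ 81/40 = 2.02.
Maximum integer Occurrence rating = 2 (gives RPN 80; O=3 would give 120 > 81).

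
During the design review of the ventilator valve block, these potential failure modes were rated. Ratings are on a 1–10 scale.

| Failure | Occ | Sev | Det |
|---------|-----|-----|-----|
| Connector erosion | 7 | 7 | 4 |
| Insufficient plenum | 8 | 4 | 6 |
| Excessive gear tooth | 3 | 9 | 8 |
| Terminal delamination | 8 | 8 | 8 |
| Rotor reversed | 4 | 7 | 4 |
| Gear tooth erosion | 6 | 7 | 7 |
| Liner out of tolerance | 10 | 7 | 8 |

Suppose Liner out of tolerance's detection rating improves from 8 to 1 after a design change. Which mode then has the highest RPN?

RPN = Severity × Occurrence × Detection:
  Connector erosion: 7 × 7 × 4 = 196
  Insufficient plenum: 4 × 8 × 6 = 192
  Excessive gear tooth: 9 × 3 × 8 = 216
  Terminal delamination: 8 × 8 × 8 = 512
  Rotor reversed: 7 × 4 × 4 = 112
  Gear tooth erosion: 7 × 6 × 7 = 294
  Liner out of tolerance: 7 × 10 × 8 = 560
After action: Liner out of tolerance → 7 × 10 × 1 = 70.
Revised RPNs: Terminal delamination=512, Gear tooth erosion=294, Excessive gear tooth=216, Connector erosion=196, Insufficient plenum=192, Rotor reversed=112, Liner out of tolerance=70.
Highest is now Terminal delamination (512).

Terminal delamination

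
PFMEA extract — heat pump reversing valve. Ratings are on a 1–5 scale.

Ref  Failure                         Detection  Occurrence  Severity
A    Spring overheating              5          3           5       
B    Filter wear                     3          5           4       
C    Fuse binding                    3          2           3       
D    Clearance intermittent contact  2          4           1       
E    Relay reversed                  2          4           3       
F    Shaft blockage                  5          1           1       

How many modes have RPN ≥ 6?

RPN = Severity × Occurrence × Detection:
  A: 5 × 3 × 5 = 75
  B: 4 × 5 × 3 = 60
  C: 3 × 2 × 3 = 18
  D: 1 × 4 × 2 = 8
  E: 3 × 4 × 2 = 24
  F: 1 × 1 × 5 = 5
Modes with RPN ≥ 6: A (75), B (60), C (18), D (8), E (24) → 5.

5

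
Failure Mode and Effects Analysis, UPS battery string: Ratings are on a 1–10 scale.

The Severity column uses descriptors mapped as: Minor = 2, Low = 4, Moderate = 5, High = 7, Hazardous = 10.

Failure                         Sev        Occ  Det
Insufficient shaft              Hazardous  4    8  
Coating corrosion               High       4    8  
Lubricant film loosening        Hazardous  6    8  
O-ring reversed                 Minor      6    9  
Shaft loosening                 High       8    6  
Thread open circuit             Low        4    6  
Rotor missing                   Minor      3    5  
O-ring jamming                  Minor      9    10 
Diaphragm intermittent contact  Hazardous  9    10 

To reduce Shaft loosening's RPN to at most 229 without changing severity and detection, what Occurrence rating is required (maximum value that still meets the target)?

5

Shaft loosening: S=7, O=8, D=6 → current RPN = 336.
Fixed product = 42. Need 42 × O ≤ 229, so O ≤ 229/42 = 5.45.
Maximum integer Occurrence rating = 5 (gives RPN 210; O=6 would give 252 > 229).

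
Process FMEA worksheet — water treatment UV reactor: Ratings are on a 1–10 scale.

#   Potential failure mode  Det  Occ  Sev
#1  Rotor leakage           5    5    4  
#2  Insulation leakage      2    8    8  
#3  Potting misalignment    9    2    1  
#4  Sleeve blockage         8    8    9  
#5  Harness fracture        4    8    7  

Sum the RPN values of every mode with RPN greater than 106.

RPN = Severity × Occurrence × Detection:
  #1: 4 × 5 × 5 = 100
  #2: 8 × 8 × 2 = 128
  #3: 1 × 2 × 9 = 18
  #4: 9 × 8 × 8 = 576
  #5: 7 × 8 × 4 = 224
RPN > 106: #2 (128), #4 (576), #5 (224).
Sum: 128 + 576 + 224 = 928.

928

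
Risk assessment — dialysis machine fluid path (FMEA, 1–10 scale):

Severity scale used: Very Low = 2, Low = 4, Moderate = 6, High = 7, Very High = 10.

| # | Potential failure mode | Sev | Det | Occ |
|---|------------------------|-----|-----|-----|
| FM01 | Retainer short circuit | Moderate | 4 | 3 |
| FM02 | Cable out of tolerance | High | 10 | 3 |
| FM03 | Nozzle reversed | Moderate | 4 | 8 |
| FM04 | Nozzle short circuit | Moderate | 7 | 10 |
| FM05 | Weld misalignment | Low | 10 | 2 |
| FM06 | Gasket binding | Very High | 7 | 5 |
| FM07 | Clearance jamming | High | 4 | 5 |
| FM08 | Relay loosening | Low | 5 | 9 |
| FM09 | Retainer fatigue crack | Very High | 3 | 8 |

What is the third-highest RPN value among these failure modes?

240

RPN = Severity × Occurrence × Detection:
  FM01: 6 × 3 × 4 = 72
  FM02: 7 × 3 × 10 = 210
  FM03: 6 × 8 × 4 = 192
  FM04: 6 × 10 × 7 = 420
  FM05: 4 × 2 × 10 = 80
  FM06: 10 × 5 × 7 = 350
  FM07: 7 × 5 × 4 = 140
  FM08: 4 × 9 × 5 = 180
  FM09: 10 × 8 × 3 = 240
Sorted descending: 420, 350, 240, 210, 192, 180, 140, 80, 72.
The third-highest RPN is 240 (FM09).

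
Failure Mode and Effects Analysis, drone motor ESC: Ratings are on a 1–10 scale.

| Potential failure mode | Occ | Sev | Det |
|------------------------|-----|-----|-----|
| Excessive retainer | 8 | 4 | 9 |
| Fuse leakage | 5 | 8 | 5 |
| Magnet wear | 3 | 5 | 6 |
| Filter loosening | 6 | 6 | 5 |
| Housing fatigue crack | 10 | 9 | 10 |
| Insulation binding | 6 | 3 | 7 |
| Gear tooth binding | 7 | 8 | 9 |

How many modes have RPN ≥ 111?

RPN = Severity × Occurrence × Detection:
  Excessive retainer: 4 × 8 × 9 = 288
  Fuse leakage: 8 × 5 × 5 = 200
  Magnet wear: 5 × 3 × 6 = 90
  Filter loosening: 6 × 6 × 5 = 180
  Housing fatigue crack: 9 × 10 × 10 = 900
  Insulation binding: 3 × 6 × 7 = 126
  Gear tooth binding: 8 × 7 × 9 = 504
Modes with RPN ≥ 111: Excessive retainer (288), Fuse leakage (200), Filter loosening (180), Housing fatigue crack (900), Insulation binding (126), Gear tooth binding (504) → 6.

6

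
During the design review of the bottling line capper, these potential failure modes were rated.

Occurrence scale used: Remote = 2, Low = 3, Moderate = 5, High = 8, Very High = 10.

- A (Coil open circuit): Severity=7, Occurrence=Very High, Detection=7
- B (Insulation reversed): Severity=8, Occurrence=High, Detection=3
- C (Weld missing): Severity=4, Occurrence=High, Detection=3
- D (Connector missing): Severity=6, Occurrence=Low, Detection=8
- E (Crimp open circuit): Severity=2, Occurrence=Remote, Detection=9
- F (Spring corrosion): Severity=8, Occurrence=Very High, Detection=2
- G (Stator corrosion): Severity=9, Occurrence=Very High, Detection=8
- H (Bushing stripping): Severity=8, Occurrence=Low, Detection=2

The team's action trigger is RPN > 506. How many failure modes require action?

1

RPN = Severity × Occurrence × Detection:
  A: 7 × 10 × 7 = 490
  B: 8 × 8 × 3 = 192
  C: 4 × 8 × 3 = 96
  D: 6 × 3 × 8 = 144
  E: 2 × 2 × 9 = 36
  F: 8 × 10 × 2 = 160
  G: 9 × 10 × 8 = 720
  H: 8 × 3 × 2 = 48
Modes with RPN > 506: G (720) → 1.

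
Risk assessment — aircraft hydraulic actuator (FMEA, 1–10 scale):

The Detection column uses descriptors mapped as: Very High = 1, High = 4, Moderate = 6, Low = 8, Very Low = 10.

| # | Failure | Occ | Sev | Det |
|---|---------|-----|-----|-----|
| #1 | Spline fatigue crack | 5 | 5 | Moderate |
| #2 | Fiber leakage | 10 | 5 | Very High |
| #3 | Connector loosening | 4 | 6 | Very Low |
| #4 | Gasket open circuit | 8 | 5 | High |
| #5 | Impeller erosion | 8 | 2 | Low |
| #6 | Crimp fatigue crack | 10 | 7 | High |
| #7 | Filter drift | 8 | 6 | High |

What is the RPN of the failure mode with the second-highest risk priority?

RPN = Severity × Occurrence × Detection:
  #1: 5 × 5 × 6 = 150
  #2: 5 × 10 × 1 = 50
  #3: 6 × 4 × 10 = 240
  #4: 5 × 8 × 4 = 160
  #5: 2 × 8 × 8 = 128
  #6: 7 × 10 × 4 = 280
  #7: 6 × 8 × 4 = 192
Sorted descending: 280, 240, 192, 160, 150, 128, 50.
The second-highest RPN is 240 (#3).

240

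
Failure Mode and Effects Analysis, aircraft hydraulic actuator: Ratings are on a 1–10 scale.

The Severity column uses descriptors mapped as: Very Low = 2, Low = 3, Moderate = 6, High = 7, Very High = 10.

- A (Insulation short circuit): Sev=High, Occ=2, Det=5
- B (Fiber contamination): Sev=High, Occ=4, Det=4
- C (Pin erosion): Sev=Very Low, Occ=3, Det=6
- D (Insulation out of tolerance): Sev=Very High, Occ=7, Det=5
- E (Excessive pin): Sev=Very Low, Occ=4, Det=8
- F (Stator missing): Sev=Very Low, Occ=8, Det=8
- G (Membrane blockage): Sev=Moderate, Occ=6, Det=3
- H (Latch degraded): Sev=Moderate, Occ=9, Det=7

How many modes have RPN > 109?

4

RPN = Severity × Occurrence × Detection:
  A: 7 × 2 × 5 = 70
  B: 7 × 4 × 4 = 112
  C: 2 × 3 × 6 = 36
  D: 10 × 7 × 5 = 350
  E: 2 × 4 × 8 = 64
  F: 2 × 8 × 8 = 128
  G: 6 × 6 × 3 = 108
  H: 6 × 9 × 7 = 378
Modes with RPN > 109: B (112), D (350), F (128), H (378) → 4.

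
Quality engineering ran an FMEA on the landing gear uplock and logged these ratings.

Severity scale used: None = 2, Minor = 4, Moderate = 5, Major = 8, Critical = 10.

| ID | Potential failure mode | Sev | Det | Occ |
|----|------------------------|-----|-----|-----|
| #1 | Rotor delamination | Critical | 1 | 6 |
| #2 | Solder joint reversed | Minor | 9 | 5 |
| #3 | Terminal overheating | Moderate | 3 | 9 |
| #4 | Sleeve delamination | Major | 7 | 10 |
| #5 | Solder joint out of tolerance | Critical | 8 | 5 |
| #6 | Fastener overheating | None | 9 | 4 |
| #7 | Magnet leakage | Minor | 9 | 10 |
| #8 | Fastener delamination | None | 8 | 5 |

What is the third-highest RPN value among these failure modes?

RPN = Severity × Occurrence × Detection:
  #1: 10 × 6 × 1 = 60
  #2: 4 × 5 × 9 = 180
  #3: 5 × 9 × 3 = 135
  #4: 8 × 10 × 7 = 560
  #5: 10 × 5 × 8 = 400
  #6: 2 × 4 × 9 = 72
  #7: 4 × 10 × 9 = 360
  #8: 2 × 5 × 8 = 80
Sorted descending: 560, 400, 360, 180, 135, 80, 72, 60.
The third-highest RPN is 360 (#7).

360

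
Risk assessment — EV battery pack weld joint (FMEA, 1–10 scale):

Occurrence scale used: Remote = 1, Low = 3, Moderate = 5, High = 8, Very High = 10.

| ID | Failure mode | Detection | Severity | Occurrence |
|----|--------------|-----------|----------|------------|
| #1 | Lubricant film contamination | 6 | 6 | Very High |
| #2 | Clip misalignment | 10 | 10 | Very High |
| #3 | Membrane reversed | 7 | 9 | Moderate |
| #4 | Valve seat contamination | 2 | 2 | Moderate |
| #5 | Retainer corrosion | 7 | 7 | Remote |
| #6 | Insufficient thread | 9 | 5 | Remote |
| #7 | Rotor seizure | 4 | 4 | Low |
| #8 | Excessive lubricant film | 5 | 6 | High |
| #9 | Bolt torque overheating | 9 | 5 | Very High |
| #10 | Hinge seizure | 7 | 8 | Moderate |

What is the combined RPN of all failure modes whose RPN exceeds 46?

RPN = Severity × Occurrence × Detection:
  #1: 6 × 10 × 6 = 360
  #2: 10 × 10 × 10 = 1000
  #3: 9 × 5 × 7 = 315
  #4: 2 × 5 × 2 = 20
  #5: 7 × 1 × 7 = 49
  #6: 5 × 1 × 9 = 45
  #7: 4 × 3 × 4 = 48
  #8: 6 × 8 × 5 = 240
  #9: 5 × 10 × 9 = 450
  #10: 8 × 5 × 7 = 280
RPN > 46: #1 (360), #2 (1000), #3 (315), #5 (49), #7 (48), #8 (240), #9 (450), #10 (280).
Sum: 360 + 1000 + 315 + 49 + 48 + 240 + 450 + 280 = 2742.

2742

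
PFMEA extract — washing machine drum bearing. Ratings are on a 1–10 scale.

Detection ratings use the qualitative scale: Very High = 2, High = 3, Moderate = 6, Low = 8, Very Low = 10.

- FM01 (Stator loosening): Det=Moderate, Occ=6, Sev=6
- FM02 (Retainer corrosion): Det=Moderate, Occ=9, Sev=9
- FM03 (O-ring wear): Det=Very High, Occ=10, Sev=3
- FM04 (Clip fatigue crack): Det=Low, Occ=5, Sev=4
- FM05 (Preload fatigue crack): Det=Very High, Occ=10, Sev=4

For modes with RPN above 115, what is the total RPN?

862

RPN = Severity × Occurrence × Detection:
  FM01: 6 × 6 × 6 = 216
  FM02: 9 × 9 × 6 = 486
  FM03: 3 × 10 × 2 = 60
  FM04: 4 × 5 × 8 = 160
  FM05: 4 × 10 × 2 = 80
RPN > 115: FM01 (216), FM02 (486), FM04 (160).
Sum: 216 + 486 + 160 = 862.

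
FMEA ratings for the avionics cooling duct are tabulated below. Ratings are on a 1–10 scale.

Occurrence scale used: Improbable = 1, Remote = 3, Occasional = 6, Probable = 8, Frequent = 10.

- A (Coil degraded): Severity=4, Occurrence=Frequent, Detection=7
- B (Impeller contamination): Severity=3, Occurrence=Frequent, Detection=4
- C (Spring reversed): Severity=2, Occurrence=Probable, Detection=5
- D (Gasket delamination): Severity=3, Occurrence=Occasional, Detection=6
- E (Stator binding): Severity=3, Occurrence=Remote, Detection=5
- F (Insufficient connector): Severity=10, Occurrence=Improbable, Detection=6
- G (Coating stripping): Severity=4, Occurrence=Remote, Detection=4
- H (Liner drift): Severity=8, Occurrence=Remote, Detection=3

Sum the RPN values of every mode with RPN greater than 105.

RPN = Severity × Occurrence × Detection:
  A: 4 × 10 × 7 = 280
  B: 3 × 10 × 4 = 120
  C: 2 × 8 × 5 = 80
  D: 3 × 6 × 6 = 108
  E: 3 × 3 × 5 = 45
  F: 10 × 1 × 6 = 60
  G: 4 × 3 × 4 = 48
  H: 8 × 3 × 3 = 72
RPN > 105: A (280), B (120), D (108).
Sum: 280 + 120 + 108 = 508.

508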